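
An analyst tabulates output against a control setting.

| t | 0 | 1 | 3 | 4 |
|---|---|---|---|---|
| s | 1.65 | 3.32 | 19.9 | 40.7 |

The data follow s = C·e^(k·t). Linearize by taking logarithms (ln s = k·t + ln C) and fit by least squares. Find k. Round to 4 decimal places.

k = 0.8202

Linearized form: ln s = k·t + ln C. From the 4 transformed points,
Σt = 8.0000, Σ(t)² = 26.0000, Σln s = 8.3977, Σt·ln s = 24.9970.
Normal system: [[26.0000, 8.0000]; [8.0000, 4]]·[k, ln C]ᵀ = [24.9970, 8.3977]ᵀ.
Slope k = (n·Σt·ln s − Σt·Σln s)/(n·Σ(t)² − (Σt)²) = (4·24.9970 − 8.0000·8.3977)/40.0000 = 0.82017; ln C = (Σln s − k·Σt)/n = 0.45909.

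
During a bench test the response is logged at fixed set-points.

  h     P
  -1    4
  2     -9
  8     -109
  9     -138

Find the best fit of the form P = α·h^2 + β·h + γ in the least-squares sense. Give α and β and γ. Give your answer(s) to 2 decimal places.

Forming MᵀM = [[10674, 1248, 150]; [1248, 150, 18]; [150, 18, 4]] and MᵀP = [-18186, -2136, -252]ᵀ gives MᵀM·[α, β, γ]ᵀ = MᵀP.
Inverting the 3×3 Gram matrix, [α, β, γ]ᵀ = [-1591/1114, -2965/1114, 2823/1114]ᵀ.

α = -1.43, β = -2.66, γ = 2.53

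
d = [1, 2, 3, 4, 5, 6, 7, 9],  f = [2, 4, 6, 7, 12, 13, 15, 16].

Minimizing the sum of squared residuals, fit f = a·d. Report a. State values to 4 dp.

Compute the Gram sums: Σd·d = 221.
Right-hand side: Σd·f = 443.
AᵀA·[a]ᵀ = Aᵀf becomes [[221]]·[a]ᵀ = [443]ᵀ.
Hence a = 443 / 221 ≈ 2.00452.

a = 2.0045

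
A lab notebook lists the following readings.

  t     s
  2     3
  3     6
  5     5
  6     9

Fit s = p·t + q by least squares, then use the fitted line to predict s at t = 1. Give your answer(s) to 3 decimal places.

ŝ = 2.450

Forming MᵀM = [[74, 16]; [16, 4]] and Mᵀs = [103, 23]ᵀ gives MᵀM·[p, q]ᵀ = Mᵀs.
det = 74·4 − 16² = 40.
p = (103·4 − 16·23)/40 = 11/10; q = (74·23 − 16·103)/40 = 27/20.
At t = 1: ŝ = (11/10)·(1) + (27/20)·(1) = 49/20.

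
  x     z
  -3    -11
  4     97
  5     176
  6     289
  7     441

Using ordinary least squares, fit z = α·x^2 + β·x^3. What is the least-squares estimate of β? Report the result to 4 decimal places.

β = 1.0093

From the data, Σx^2·x^2 = 4659, Σx^2·x^3 = 28489, Σx^3·x^3 = 184755.
Right-hand side: Σx^2·z = 37866, Σx^3·z = 242192.
So AᵀA·[α, β]ᵀ = Aᵀz: [[4659, 28489]; [28489, 184755]]·[α, β]ᵀ = [37866, 242192]ᵀ.
det = 4659·184755 − 28489² = 49150424.
α = (37866·184755 − 28489·242192)/49150424 = 48062471/24575212; β = (4659·242192 − 28489·37866)/49150424 = 24804027/24575212.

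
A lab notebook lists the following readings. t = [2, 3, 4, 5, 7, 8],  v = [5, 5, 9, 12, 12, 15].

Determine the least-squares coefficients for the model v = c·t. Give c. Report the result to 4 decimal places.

Entries of XᵀX: Σt·t = 167.
And Σt·v = 325.
So XᵀX·[c]ᵀ = Xᵀv: [[167]]·[c]ᵀ = [325]ᵀ.
c = 325/167 = 1.94611.

c = 1.9461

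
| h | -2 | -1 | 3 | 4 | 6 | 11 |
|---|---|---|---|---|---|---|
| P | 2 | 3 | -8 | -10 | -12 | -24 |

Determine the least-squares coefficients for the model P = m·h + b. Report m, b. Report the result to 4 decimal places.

m = -2.0749, b = -0.9046

Compute the Gram sums: Σh·h = 187, Σh = 21, Σ1 = 6.
And Σh·P = -407, ΣP = -49.
Normal equations: [[187, 21]; [21, 6]]·[m, b]ᵀ = [-407, -49]ᵀ.
Determinant 187·6 − 21² = 681.
m = ((-407)·6 − 21·(-49))/681 = -471/227; b = (187·(-49) − 21·(-407))/681 = -616/681.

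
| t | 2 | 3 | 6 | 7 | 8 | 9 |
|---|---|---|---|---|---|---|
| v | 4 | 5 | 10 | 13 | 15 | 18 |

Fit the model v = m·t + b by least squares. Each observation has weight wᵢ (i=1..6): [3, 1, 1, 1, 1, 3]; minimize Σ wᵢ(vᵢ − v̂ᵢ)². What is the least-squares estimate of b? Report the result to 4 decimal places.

The normal system XᵀWX·[m, b]ᵀ = XᵀWv is [[413, 57]; [57, 10]]·[m, b]ᵀ = [796, 109]ᵀ.
Δ = 413·10 − 57² = 881.
m = (796·10 − 57·109)/881 = 1747/881; b = (413·109 − 57·796)/881 = -355/881.

b = -0.4030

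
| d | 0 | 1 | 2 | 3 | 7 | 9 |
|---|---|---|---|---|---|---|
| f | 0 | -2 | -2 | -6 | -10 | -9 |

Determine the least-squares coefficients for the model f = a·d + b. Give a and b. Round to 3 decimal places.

Compute the Gram sums: Σd·d = 144, Σd = 22, Σ1 = 6.
Moment sums: Σd·f = -175, Σf = -29.
So AᵀA·[a, b]ᵀ = Aᵀf: [[144, 22]; [22, 6]]·[a, b]ᵀ = [-175, -29]ᵀ.
det = 144·6 − 22² = 380.
a = ((-175)·6 − 22·(-29))/380 = -103/95; b = (144·(-29) − 22·(-175))/380 = -163/190.

a = -1.084, b = -0.858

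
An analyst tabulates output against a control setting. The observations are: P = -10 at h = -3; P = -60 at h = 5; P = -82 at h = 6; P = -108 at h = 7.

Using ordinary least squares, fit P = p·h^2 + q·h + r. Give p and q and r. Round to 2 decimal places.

Normal-equation sums: Σh^2·h^2 = 4403, Σh^2·h = 657, Σh^2 = 119, Σh·h = 119, Σh = 15, Σ1 = 4.
And Σh^2·P = -9834, Σh·P = -1518, ΣP = -260.
Row-reducing yields p = -17275/9722, q = -26109/9722, r = -10045/4861.

p = -1.78, q = -2.69, r = -2.07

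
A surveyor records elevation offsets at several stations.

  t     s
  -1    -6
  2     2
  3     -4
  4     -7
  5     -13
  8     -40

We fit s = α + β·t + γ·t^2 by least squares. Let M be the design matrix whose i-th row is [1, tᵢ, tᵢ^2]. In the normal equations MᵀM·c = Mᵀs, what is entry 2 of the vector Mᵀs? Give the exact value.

Entry 2 ↔ basis t, so (Mᵀs)_{2} = Σᵢ (t)·sᵢ = (-1)·(-6) + (2)·(2) + (3)·(-4) + (4)·(-7) + (5)·(-13) + (8)·(-40) = -415.

-415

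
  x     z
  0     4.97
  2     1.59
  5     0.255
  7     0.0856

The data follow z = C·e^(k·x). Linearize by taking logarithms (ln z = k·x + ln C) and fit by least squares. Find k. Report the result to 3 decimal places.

With ln zᵢ as the transformed response and xᵢ as the regressor:
Σx = 14.0000, Σ(x)² = 78.0000, Σln z = -1.7574, Σx·ln z = -23.1115.
Normal system: [[78.0000, 14.0000]; [14.0000, 4]]·[k, ln C]ᵀ = [-23.1115, -1.7574]ᵀ.
Solving (det = 116.0000): k = -0.58485, ln C = 1.60761.

k = -0.585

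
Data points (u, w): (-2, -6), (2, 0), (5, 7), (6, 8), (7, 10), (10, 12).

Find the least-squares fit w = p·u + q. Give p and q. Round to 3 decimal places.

p = 1.607, q = -2.332

Entries of XᵀX: Σu·u = 218, Σu = 28, Σ1 = 6.
For Xᵀw: Σu·w = 285, Σw = 31.
So XᵀX·[p, q]ᵀ = Xᵀw: [[218, 28]; [28, 6]]·[p, q]ᵀ = [285, 31]ᵀ.
Eliminating q: 6·(row 1) − 28·(row 2) gives 524·p = 6·285 − 28·31 = 842, so p = 421/262.
Then q = (31 − 28·(421/262))/6 = -611/262.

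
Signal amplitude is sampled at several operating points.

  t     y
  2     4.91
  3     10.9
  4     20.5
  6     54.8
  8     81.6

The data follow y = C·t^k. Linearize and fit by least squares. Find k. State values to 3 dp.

k = 2.092

Taking logs, ln y = k·ln t + ln C, so regress ln y on ln t.
AᵀA = [[11.1437, 7.0493]; [7.0493, 5]], rhs = [24.2415, 15.4060]ᵀ  (here Σln t = 7.0493, Σ(ln t)² = 11.1437, Σln y = 15.4060, Σln t·ln y = 24.2415).
Slope k = (n·Σln t·ln y − Σln t·Σln y)/(n·Σ(ln t)² − (Σln t)²) = (5·24.2415 − 7.0493·15.4060)/6.0265 = 2.09191; ln C = (Σln y − k·Σln t)/n = 0.13191.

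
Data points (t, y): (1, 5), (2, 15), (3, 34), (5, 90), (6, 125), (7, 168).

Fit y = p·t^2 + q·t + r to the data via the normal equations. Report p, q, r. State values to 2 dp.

p = 3.09, q = 2.63, r = -1.47

Entries of XᵀX: Σt^2·t^2 = 4420, Σt^2·t = 720, Σt^2 = 124, Σt·t = 124, Σt = 24, Σ1 = 6.
Moment sums: Σt^2·y = 15353, Σt·y = 2513, Σy = 437.
Row-reducing yields p = 605/196, q = 515/196, r = -72/49.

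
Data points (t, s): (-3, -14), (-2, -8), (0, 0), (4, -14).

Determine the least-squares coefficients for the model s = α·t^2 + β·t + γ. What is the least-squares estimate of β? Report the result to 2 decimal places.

Entries of MᵀM: Σt^2·t^2 = 353, Σt^2·t = 29, Σt^2 = 29, Σt·t = 29, Σt = -1, Σ1 = 4.
For Mᵀs: Σt^2·s = -382, Σt·s = 2, Σs = -36.
So MᵀM·[α, β, γ]ᵀ = Mᵀs: [[353, 29, 29]; [29, 29, -1]; [29, -1, 4]]·[α, β, γ]ᵀ = [-382, 2, -36]ᵀ.
Row-reducing yields α = -215/186, β = 1129/930, γ = -49/155.

β = 1.21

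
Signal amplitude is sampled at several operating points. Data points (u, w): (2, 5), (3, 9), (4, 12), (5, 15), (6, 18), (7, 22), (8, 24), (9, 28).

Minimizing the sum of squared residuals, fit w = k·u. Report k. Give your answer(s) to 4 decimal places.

k = 3.0493

The normal equations are: 284·k = 866.
(Σu·u = 284, Σu·w = 866.)
Hence k = 866 / 284 ≈ 3.0493.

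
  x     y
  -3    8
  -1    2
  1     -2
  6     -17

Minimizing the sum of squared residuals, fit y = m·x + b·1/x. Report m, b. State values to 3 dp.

The normal equations are: 47·m + 4·b = -130;  4·m + (77/36)·b = -19/2.
(Σx·x = 47, Σx·1/x = 4, Σ1/x·1/x = 77/36, Σx·y = -130, Σ1/x·y = -19/2.)
Eliminating b: (77/36)·(row 1) − 4·(row 2) gives (3043/36)·m = (77/36)·(-130) − 4·(-19/2) = -4321/18, so m = -8642/3043.
Then b = ((-19/2) − 4·(-8642/3043))/(77/36) = 2646/3043.

m = -2.840, b = 0.870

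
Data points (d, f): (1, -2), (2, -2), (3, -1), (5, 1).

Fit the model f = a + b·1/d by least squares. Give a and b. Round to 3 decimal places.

a = 0.522, b = -2.993

Sums needed: Σ1 = 4, Σ1/d = 61/30, Σ1/d·1/d = 1261/900.
Right-hand side: Σf = -4, Σ1/d·f = -47/15.
Δ = 4·(1261/900) − (61/30)² = 147/100.
a = ((-4)·(1261/900) − (61/30)·(-47/15))/(147/100) = 230/441; b = (4·(-47/15) − (61/30)·(-4))/(147/100) = -440/147.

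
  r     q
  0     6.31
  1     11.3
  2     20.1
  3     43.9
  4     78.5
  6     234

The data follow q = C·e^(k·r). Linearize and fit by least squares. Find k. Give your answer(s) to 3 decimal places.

Let Y = ln q. Fitting Y = k·r + ln C by least squares:
Σr = 16.0000, Σ(r)² = 66.0000, Σln q = 20.8680, Σr·ln q = 69.9563.
Equations: 66.0000·k + 16.0000·ln C = 69.9563;  16.0000·k + 6·ln C = 20.8680.
Δ = 66.0000·6 − (16.0000)² = 140.0000; k = (69.9563·6 − 16.0000·20.8680)/140.0000 = 0.61321, ln C = (66.0000·20.8680 − 16.0000·69.9563)/140.0000 = 1.84276.

k = 0.613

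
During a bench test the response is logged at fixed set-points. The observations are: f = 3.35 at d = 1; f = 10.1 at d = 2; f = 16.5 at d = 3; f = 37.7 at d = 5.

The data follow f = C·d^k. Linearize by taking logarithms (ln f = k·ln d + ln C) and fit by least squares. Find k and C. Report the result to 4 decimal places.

k = 1.4868, C = 3.4023

Linearized form: ln f = k·ln d + ln C. From the 4 transformed points,
Σln d = 3.4012, Σ(ln d)² = 4.2777, Σln f = 9.9545, Σln d·ln f = 10.5244.
Equations: 4.2777·k + 3.4012·ln C = 10.5244;  3.4012·k + 4·ln C = 9.9545.
Δ = 4.2777·4 − (3.4012)² = 5.5426; k = (10.5244·4 − 3.4012·9.9545)/5.5426 = 1.48675, ln C = (4.2777·9.9545 − 3.4012·10.5244)/5.5426 = 1.22444, so C = exp(1.22444) = 3.40228.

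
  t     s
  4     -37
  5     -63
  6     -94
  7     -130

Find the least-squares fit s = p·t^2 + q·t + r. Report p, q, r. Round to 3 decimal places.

From the data, Σt^2·t^2 = 4578, Σt^2·t = 748, Σt^2 = 126, Σt·t = 126, Σt = 22, Σ1 = 4.
And Σt^2·s = -11921, Σt·s = -1937, Σs = -324.
So XᵀX·[p, q, r]ᵀ = Xᵀs: [[4578, 748, 126]; [748, 126, 22]; [126, 22, 4]]·[p, q, r]ᵀ = [-11921, -1937, -324]ᵀ.
Inverting the 3×3 Gram matrix, [p, q, r]ᵀ = [-5/2, -7/2, 17]ᵀ.

p = -2.500, q = -3.500, r = 17.000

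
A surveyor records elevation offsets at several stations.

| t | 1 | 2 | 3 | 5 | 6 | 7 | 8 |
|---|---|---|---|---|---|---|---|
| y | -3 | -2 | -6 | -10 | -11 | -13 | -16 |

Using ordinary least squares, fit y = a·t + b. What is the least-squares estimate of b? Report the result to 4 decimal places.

With design matrix X, XᵀX = [[188, 32]; [32, 7]] and Xᵀy = [-360, -61]ᵀ.
Δ = 188·7 − 32² = 292.
a = ((-360)·7 − 32·(-61))/292 = -142/73; b = (188·(-61) − 32·(-360))/292 = 13/73.

b = 0.1781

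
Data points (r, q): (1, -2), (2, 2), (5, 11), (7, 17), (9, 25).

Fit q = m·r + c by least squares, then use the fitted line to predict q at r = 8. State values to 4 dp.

q̂ = 21.0714

Sums needed: Σr·r = 160, Σr = 24, Σ1 = 5.
Moment sums: Σr·q = 401, Σq = 53.
Determinant 160·5 − 24² = 224.
m = (401·5 − 24·53)/224 = 733/224; c = (160·53 − 24·401)/224 = -143/28.
At r = 8: q̂ = (733/224)·(8) + (-143/28)·(1) = 295/14.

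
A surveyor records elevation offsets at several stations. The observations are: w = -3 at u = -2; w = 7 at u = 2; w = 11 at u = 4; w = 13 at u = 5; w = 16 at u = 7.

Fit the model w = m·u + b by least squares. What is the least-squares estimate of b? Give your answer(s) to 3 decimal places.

Entries of AᵀA: Σu·u = 98, Σu = 16, Σ1 = 5.
And Σu·w = 241, Σw = 44.
So AᵀA·[m, b]ᵀ = Aᵀw: [[98, 16]; [16, 5]]·[m, b]ᵀ = [241, 44]ᵀ.
Eliminating b: 5·(row 1) − 16·(row 2) gives 234·m = 5·241 − 16·44 = 501, so m = 167/78.
Then b = (44 − 16·(167/78))/5 = 76/39.

b = 1.949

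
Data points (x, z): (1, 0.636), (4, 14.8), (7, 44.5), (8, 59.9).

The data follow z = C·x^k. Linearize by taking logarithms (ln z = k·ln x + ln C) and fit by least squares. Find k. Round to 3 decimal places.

k = 2.186

With ln zᵢ as the transformed response and ln xᵢ as the regressor:
XᵀX = [[10.0325, 5.4116]; [5.4116, 4]], rhs = [19.6317, 10.1302]ᵀ  (here Σln x = 5.4116, Σ(ln x)² = 10.0325, Σln z = 10.1302, Σln x·ln z = 19.6317).
Δ = 10.0325·4 − (5.4116)² = 10.8439; k = (19.6317·4 − 5.4116·10.1302)/10.8439 = 2.18607, ln C = (10.0325·10.1302 − 5.4116·19.6317)/10.8439 = -0.42501.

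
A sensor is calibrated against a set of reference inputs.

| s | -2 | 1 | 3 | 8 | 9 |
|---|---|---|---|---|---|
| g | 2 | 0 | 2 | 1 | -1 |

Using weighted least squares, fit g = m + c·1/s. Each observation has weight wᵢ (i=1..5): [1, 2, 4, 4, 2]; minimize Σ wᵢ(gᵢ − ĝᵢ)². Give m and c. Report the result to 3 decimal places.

From the data, Σwᵢ·1 = 13, Σwᵢ·1/s = 32/9, Σwᵢ·1/s·1/s = 3605/1296.
Right-hand side: Σwᵢ·g = 12, Σwᵢ·1/s·g = 35/18.
Normal equations: [[13, 32/9]; [32/9, 3605/1296]]·[m, c]ᵀ = [12, 35/18]ᵀ.
det = 13·(3605/1296) − (32/9)² = 30481/1296.
m = (12·(3605/1296) − (32/9)·(35/18))/(30481/1296) = 34300/30481; c = (13·(35/18) − (32/9)·12)/(30481/1296) = -22536/30481.

m = 1.125, c = -0.739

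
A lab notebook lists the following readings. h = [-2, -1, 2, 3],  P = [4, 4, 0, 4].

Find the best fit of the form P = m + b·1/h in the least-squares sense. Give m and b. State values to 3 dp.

Setting ∂/∂m … = 0 gives: 4·m + (-2/3)·b = 12;  (-2/3)·m + (29/18)·b = -14/3.
Determinant 4·(29/18) − (-2/3)² = 6.
m = (12·(29/18) − (-2/3)·(-14/3))/6 = 73/27; b = (4·(-14/3) − (-2/3)·12)/6 = -16/9.

m = 2.704, b = -1.778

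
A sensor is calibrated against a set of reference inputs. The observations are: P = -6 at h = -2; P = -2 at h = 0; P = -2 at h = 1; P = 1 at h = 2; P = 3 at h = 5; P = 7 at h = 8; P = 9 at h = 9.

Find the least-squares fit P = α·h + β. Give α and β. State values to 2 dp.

Forming MᵀM = [[179, 23]; [23, 7]] and MᵀP = [164, 10]ᵀ gives MᵀM·[α, β]ᵀ = MᵀP.
Determinant 179·7 − 23² = 724.
α = (164·7 − 23·10)/724 = 459/362; β = (179·10 − 23·164)/724 = -991/362.

α = 1.27, β = -2.74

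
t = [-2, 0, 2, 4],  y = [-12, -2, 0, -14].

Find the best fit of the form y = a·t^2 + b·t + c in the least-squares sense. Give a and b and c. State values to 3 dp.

With design matrix A, AᵀA = [[288, 64, 24]; [64, 24, 4]; [24, 4, 4]] and Aᵀy = [-272, -32, -28]ᵀ.
Inverting the 3×3 Gram matrix, [a, b, c]ᵀ = [-3/2, 14/5, -4/5]ᵀ.

a = -1.500, b = 2.800, c = -0.800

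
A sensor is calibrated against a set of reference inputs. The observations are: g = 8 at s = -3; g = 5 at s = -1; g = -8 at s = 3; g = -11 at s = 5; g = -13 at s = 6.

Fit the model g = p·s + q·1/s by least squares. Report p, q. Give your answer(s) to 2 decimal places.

Forming MᵀM = [[80, 5]; [5, 129/100]] and Mᵀg = [-186, -147/10]ᵀ gives MᵀM·[p, q]ᵀ = Mᵀg.
det = 80·(129/100) − 5² = 391/5.
p = ((-186)·(129/100) − 5·(-147/10))/(391/5) = -4161/1955; q = (80·(-147/10) − 5·(-186))/(391/5) = -1230/391.

p = -2.13, q = -3.15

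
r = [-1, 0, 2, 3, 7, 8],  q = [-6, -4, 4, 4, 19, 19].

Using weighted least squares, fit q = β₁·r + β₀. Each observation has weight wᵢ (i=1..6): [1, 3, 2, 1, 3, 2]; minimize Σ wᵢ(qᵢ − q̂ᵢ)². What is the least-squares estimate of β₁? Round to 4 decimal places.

The normal system MᵀWM·[β₁, β₀]ᵀ = MᵀWq is [[293, 43]; [43, 12]]·[β₁, β₀]ᵀ = [737, 89]ᵀ.
det = 293·12 − 43² = 1667.
β₁ = (737·12 − 43·89)/1667 = 5017/1667; β₀ = (293·89 − 43·737)/1667 = -5614/1667.

β₁ = 3.0096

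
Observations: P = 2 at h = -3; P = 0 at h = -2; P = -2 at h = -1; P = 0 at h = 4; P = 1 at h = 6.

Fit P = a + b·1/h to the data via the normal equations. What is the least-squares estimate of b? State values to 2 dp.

From the data, Σ1 = 5, Σ1/h = -17/12, Σ1/h·1/h = 209/144.
Moment sums: ΣP = 1, Σ1/h·P = 3/2.
So AᵀA·[a, b]ᵀ = AᵀP: [[5, -17/12]; [-17/12, 209/144]]·[a, b]ᵀ = [1, 3/2]ᵀ.
det = 5·(209/144) − (-17/12)² = 21/4.
a = (1·(209/144) − (-17/12)·(3/2))/(21/4) = 515/756; b = (5·(3/2) − (-17/12)·1)/(21/4) = 107/63.

b = 1.70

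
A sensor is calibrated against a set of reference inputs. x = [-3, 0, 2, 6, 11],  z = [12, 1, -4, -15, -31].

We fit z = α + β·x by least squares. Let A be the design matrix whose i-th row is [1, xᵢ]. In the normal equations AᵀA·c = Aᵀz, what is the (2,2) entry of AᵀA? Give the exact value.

Row 2 ↔ basis x, column 2 ↔ basis x, so (AᵀA)_{2,2} = Σᵢ (x)·(x) = (-3)·(-3) + (0)·(0) + (2)·(2) + (6)·(6) + (11)·(11) = 170.

170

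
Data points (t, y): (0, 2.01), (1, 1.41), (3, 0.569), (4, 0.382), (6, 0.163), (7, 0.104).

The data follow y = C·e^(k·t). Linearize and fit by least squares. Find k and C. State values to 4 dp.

Taking logs, ln y = k·t + ln C, so regress ln y on t.
Σt = 21.0000, Σ(t)² = 111.0000, Σln y = -4.5619, Σt·ln y = -31.9250.
Equations: 111.0000·k + 21.0000·ln C = -31.9250;  21.0000·k + 6·ln C = -4.5619.
Slope k = (n·Σt·ln y − Σt·Σln y)/(n·Σ(t)² − (Σt)²) = (6·-31.9250 − 21.0000·-4.5619)/225.0000 = -0.42556; ln C = (Σln y − k·Σt)/n = 0.72915, so C = exp(0.72915) = 2.07331.

k = -0.4256, C = 2.0733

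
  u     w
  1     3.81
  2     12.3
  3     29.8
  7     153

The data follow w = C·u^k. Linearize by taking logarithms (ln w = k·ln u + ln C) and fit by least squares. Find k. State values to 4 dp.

k = 1.9129

With ln wᵢ as the transformed response and ln uᵢ as the regressor:
Sums: Σln u = 3.7377, Σ(ln u)² = 5.4740, Σln w = 12.2722, Σln u·ln w = 15.2576.
Normal system: [[5.4740, 3.7377]; [3.7377, 4]]·[k, ln C]ᵀ = [15.2576, 12.2722]ᵀ.
Δ = 5.4740·4 − (3.7377)² = 7.9257; k = (15.2576·4 − 3.7377·12.2722)/7.9257 = 1.91287, ln C = (5.4740·12.2722 − 3.7377·15.2576)/7.9257 = 1.28062.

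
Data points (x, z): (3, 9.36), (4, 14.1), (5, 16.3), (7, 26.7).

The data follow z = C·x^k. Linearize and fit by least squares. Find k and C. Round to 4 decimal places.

Linearized form: ln z = k·ln x + ln C. From the 4 transformed points,
Σln x = 6.0403, Σ(ln x)² = 9.5056, Σln z = 10.9584, Σln x·ln z = 17.0092.
Equations: 9.5056·k + 6.0403·ln C = 17.0092;  6.0403·k + 4·ln C = 10.9584.
Solving (det = 1.5378): k = 1.19984, ln C = 0.92778, so C = exp(0.92778) = 2.52890.

k = 1.1998, C = 2.5289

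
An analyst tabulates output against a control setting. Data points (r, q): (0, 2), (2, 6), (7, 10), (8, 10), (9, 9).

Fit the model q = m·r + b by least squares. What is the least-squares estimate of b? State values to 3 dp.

Sums needed: Σr·r = 198, Σr = 26, Σ1 = 5.
For Mᵀq: Σr·q = 243, Σq = 37.
Normal equations: [[198, 26]; [26, 5]]·[m, b]ᵀ = [243, 37]ᵀ.
det = 198·5 − 26² = 314.
m = (243·5 − 26·37)/314 = 253/314; b = (198·37 − 26·243)/314 = 504/157.

b = 3.210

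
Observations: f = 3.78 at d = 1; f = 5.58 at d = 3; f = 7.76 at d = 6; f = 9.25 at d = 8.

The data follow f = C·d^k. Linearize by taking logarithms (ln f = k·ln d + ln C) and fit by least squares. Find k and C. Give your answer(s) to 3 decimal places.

k = 0.424, C = 3.684

Linearized form: ln f = k·ln d + ln C. From the 4 transformed points,
XᵀX = [[8.7414, 4.9698]; [4.9698, 4]], rhs = [10.1860, 7.3225]ᵀ  (here Σln d = 4.9698, Σ(ln d)² = 8.7414, Σln f = 7.3225, Σln d·ln f = 10.1860).
Slope k = (n·Σln d·ln f − Σln d·Σln f)/(n·Σ(ln d)² − (Σln d)²) = (4·10.1860 − 4.9698·7.3225)/10.2667 = 0.42393; ln C = (Σln f − k·Σln d)/n = 1.30391, so C = exp(1.30391) = 3.68369.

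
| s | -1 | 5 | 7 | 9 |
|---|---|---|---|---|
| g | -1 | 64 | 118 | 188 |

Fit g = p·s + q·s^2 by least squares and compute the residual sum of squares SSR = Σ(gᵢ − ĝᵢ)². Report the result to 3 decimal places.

SSR = 0.087

Forming AᵀA = [[156, 1196]; [1196, 9588]] and Aᵀg = [2839, 22609]ᵀ gives AᵀA·[p, q]ᵀ = Aᵀg.
Δ = 156·9588 − 1196² = 65312.
p = (2839·9588 − 1196·22609)/65312 = 5624/2041; q = (156·22609 − 1196·2839)/65312 = 1265/628.
Residuals: -2113/8164, -1109/8164, 75/8164, 323/8164; SSR = 711/8164.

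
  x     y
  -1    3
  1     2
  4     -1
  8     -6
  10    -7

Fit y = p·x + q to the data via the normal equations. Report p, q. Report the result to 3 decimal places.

With design matrix M, MᵀM = [[182, 22]; [22, 5]] and Mᵀy = [-123, -9]ᵀ.
det = 182·5 − 22² = 426.
p = ((-123)·5 − 22·(-9))/426 = -139/142; q = (182·(-9) − 22·(-123))/426 = 178/71.

p = -0.979, q = 2.507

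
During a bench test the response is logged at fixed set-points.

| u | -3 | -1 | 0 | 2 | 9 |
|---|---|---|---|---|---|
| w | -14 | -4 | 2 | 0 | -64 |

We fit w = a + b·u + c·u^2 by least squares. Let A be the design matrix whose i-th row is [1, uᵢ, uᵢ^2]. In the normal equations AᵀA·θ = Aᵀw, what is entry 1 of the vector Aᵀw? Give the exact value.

Entry 1 ↔ basis 1, so (Aᵀw)_{1} = Σᵢ wᵢ = (1)·(-14) + (1)·(-4) + (1)·(2) + (1)·(0) + (1)·(-64) = -80.

-80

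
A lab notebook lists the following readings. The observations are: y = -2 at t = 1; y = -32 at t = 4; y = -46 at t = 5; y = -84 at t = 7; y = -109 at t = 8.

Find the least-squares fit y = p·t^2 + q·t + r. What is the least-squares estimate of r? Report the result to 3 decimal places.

Sums needed: Σt^2·t^2 = 7379, Σt^2·t = 1045, Σt^2 = 155, Σt·t = 155, Σt = 25, Σ1 = 5.
For Mᵀy: Σt^2·y = -12756, Σt·y = -1820, Σy = -273.
Inverting the 3×3 Gram matrix, [p, q, r]ᵀ = [-11/8, -67/24, 119/60]ᵀ.

r = 1.983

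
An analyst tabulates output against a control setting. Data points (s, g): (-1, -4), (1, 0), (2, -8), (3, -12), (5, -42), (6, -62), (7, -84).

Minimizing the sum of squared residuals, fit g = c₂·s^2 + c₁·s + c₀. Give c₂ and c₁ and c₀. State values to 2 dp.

c₂ = -1.89, c₁ = 1.27, c₀ = -0.62

The normal system XᵀX·[c₂, c₁, c₀]ᵀ = Xᵀg is [[4421, 719, 125]; [719, 125, 23]; [125, 23, 7]]·[c₂, c₁, c₀]ᵀ = [-7542, -1218, -212]ᵀ.
Inverting the 3×3 Gram matrix, [c₂, c₁, c₀]ᵀ = [-1817/959, 1216/959, -593/959]ᵀ.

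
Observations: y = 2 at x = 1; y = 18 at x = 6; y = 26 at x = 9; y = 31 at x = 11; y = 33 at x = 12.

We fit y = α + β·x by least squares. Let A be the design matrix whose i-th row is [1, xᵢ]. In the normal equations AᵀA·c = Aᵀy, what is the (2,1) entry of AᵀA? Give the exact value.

39

Row 2 ↔ basis x, column 1 ↔ basis 1, so (AᵀA)_{2,1} = Σᵢ x = (1)·(1) + (6)·(1) + (9)·(1) + (11)·(1) + (12)·(1) = 39.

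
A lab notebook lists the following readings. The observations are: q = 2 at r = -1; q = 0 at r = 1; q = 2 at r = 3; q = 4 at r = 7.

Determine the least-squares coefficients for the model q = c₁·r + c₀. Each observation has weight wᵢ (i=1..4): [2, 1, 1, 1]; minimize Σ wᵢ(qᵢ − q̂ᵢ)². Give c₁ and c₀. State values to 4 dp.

The normal equations are: 61·c₁ + 9·c₀ = 30;  9·c₁ + 5·c₀ = 10.
(Σwᵢ·r·r = 61, Σwᵢ·r = 9, Σwᵢ·1 = 5, Σwᵢ·r·q = 30, Σwᵢ·q = 10.)
Eliminating c₀: 5·(row 1) − 9·(row 2) gives 224·c₁ = 5·30 − 9·10 = 60, so c₁ = 15/56.
Then c₀ = (10 − 9·(15/56))/5 = 85/56.

c₁ = 0.2679, c₀ = 1.5179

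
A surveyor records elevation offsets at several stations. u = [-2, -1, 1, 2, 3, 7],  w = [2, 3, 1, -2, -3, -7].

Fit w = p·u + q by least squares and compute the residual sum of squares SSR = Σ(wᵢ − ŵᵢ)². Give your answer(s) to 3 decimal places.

XᵀX·[p, q]ᵀ = Xᵀw reads: 68·p + 10·q = -68;  10·p + 6·q = -6.
(Σu·u = 68, Σu = 10, Σ1 = 6, Σu·w = -68, Σw = -6.)
Determinant 68·6 − 10² = 308.
p = ((-68)·6 − 10·(-6))/308 = -87/77; q = (68·(-6) − 10·(-68))/308 = 68/77.
Residuals: -8/7, 76/77, 96/77, -48/77, -38/77, 2/77; SSR = 344/77.

SSR = 4.468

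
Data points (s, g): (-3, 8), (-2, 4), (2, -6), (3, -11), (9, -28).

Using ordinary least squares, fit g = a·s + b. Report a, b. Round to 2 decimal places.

a = -2.97, b = -1.26

The normal equations are: 107·a + 9·b = -329;  9·a + 5·b = -33.
Determinant 107·5 − 9² = 454.
a = ((-329)·5 − 9·(-33))/454 = -674/227; b = (107·(-33) − 9·(-329))/454 = -285/227.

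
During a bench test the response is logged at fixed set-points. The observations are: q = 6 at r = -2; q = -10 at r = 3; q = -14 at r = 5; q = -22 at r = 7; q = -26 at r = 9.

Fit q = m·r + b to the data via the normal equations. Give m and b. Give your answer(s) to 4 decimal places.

Entries of XᵀX: Σr·r = 168, Σr = 22, Σ1 = 5.
For Xᵀq: Σr·q = -500, Σq = -66.
Normal equations: [[168, 22]; [22, 5]]·[m, b]ᵀ = [-500, -66]ᵀ.
Determinant 168·5 − 22² = 356.
m = ((-500)·5 − 22·(-66))/356 = -262/89; b = (168·(-66) − 22·(-500))/356 = -22/89.

m = -2.9438, b = -0.2472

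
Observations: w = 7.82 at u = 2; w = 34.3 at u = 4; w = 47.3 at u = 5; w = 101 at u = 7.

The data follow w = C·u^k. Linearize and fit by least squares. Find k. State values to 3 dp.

k = 2.024

Linearized form: ln w = k·ln u + ln C. From the 4 transformed points,
Σln u = 5.6348, Σ(ln u)² = 8.7791, Σln w = 14.0635, Σln u·ln w = 21.5138.
Normal system: [[8.7791, 5.6348]; [5.6348, 4]]·[k, ln C]ᵀ = [21.5138, 14.0635]ᵀ.
Solving (det = 3.3656): k = 2.02351, ln C = 0.66535.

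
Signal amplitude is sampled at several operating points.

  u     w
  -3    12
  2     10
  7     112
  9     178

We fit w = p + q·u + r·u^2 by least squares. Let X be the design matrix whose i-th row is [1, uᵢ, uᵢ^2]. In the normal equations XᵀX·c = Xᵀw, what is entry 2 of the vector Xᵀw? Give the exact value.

Entry 2 ↔ basis u, so (Xᵀw)_{2} = Σᵢ (u)·wᵢ = (-3)·(12) + (2)·(10) + (7)·(112) + (9)·(178) = 2370.

2370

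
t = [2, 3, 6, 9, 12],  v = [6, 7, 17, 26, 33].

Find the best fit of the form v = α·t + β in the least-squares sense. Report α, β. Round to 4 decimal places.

The normal equations are: 274·α + 32·β = 765;  32·α + 5·β = 89.
(Σt·t = 274, Σt = 32, Σ1 = 5, Σt·v = 765, Σv = 89.)
det = 274·5 − 32² = 346.
α = (765·5 − 32·89)/346 = 977/346; β = (274·89 − 32·765)/346 = -47/173.

α = 2.8237, β = -0.2717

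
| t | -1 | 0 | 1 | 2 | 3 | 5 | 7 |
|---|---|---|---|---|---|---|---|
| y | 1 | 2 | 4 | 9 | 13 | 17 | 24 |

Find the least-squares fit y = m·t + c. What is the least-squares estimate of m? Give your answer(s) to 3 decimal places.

m = 2.997

Forming MᵀM = [[89, 17]; [17, 7]] and Mᵀy = [313, 70]ᵀ gives MᵀM·[m, c]ᵀ = Mᵀy.
Δ = 89·7 − 17² = 334.
m = (313·7 − 17·70)/334 = 1001/334; c = (89·70 − 17·313)/334 = 909/334.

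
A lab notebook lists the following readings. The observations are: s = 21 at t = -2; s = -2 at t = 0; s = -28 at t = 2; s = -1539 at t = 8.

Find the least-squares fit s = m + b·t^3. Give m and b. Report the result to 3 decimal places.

The normal equations are: 4·m + 512·b = -1548;  512·m + 262272·b = -788360.
Δ = 4·262272 − 512² = 786944.
m = ((-1548)·262272 − 512·(-788360))/786944 = -4603/1537; b = (4·(-788360) − 512·(-1548))/786944 = -73777/24592.

m = -2.995, b = -3.000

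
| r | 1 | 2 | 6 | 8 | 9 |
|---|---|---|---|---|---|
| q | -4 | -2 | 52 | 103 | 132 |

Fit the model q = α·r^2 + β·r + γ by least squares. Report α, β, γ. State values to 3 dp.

Sums needed: Σr^2·r^2 = 11970, Σr^2·r = 1466, Σr^2 = 186, Σr·r = 186, Σr = 26, Σ1 = 5.
Right-hand side: Σr^2·q = 19144, Σr·q = 2316, Σq = 281.
Solving the 3×3 system (Gaussian elimination) gives α = 859/442, β = -997/442, γ = -965/221.

α = 1.943, β = -2.256, γ = -4.367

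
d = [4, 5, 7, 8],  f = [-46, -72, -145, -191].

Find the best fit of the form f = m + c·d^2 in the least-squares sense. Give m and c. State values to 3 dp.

Normal-equation sums: Σ1 = 4, Σd^2 = 154, Σd^2·d^2 = 7378.
And Σf = -454, Σd^2·f = -21865.
So MᵀM·[m, c]ᵀ = Mᵀf: [[4, 154]; [154, 7378]]·[m, c]ᵀ = [-454, -21865]ᵀ.
Δ = 4·7378 − 154² = 5796.
m = ((-454)·7378 − 154·(-21865))/5796 = 419/138; c = (4·(-21865) − 154·(-454))/5796 = -1462/483.

m = 3.036, c = -3.027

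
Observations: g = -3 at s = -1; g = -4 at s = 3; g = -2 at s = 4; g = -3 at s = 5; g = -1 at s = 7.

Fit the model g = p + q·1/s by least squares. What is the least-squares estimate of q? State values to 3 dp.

From the data, Σ1 = 5, Σ1/s = -31/420, Σ1/s·1/s = 217681/176400.
Right-hand side: Σg = -13, Σ1/s·g = 89/210.
Normal equations: [[5, -31/420]; [-31/420, 217681/176400]]·[p, q]ᵀ = [-13, 89/210]ᵀ.
Determinant 5·(217681/176400) − (-31/420)² = 271861/44100.
p = ((-13)·(217681/176400) − (-31/420)·(89/210))/(271861/44100) = -2824335/1087444; q = (5·(89/210) − (-31/420)·(-13))/(271861/44100) = 51135/271861.

q = 0.188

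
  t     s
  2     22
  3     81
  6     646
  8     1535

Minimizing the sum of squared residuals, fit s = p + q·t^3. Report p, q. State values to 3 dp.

p = -1.243, q = 3.000

The normal equations are: 4·p + 763·q = 2284;  763·p + 309593·q = 927819.
det = 4·309593 − 763² = 656203.
p = (2284·309593 − 763·927819)/656203 = -815485/656203; q = (4·927819 − 763·2284)/656203 = 1968584/656203.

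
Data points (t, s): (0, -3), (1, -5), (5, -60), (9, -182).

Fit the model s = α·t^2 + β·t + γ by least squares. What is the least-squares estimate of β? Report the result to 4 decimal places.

Sums needed: Σt^2·t^2 = 7187, Σt^2·t = 855, Σt^2 = 107, Σt·t = 107, Σt = 15, Σ1 = 4.
For Mᵀs: Σt^2·s = -16247, Σt·s = -1943, Σs = -250.
Normal equations: [[7187, 855, 107]; [855, 107, 15]; [107, 15, 4]]·[α, β, γ]ᵀ = [-16247, -1943, -250]ᵀ.
Inverting the 3×3 Gram matrix, [α, β, γ]ᵀ = [-28899/13592, -10913/13592, -4441/1699]ᵀ.

β = -0.8029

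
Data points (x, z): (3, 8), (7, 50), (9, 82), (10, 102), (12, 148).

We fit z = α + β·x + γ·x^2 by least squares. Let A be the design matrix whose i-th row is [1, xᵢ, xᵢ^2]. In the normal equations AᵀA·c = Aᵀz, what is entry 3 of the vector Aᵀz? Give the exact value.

40676

Entry 3 ↔ basis x^2, so (Aᵀz)_{3} = Σᵢ (x^2)·zᵢ = (9)·(8) + (49)·(50) + (81)·(82) + (100)·(102) + (144)·(148) = 40676.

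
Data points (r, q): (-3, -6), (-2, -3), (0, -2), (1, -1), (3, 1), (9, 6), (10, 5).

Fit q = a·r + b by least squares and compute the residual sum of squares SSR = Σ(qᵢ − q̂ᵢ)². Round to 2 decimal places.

The normal system MᵀM·[a, b]ᵀ = Mᵀq is [[204, 18]; [18, 7]]·[a, b]ᵀ = [130, 0]ᵀ.
Eliminating b: 7·(row 1) − 18·(row 2) gives 1104·a = 7·130 − 18·0 = 910, so a = 455/552.
Then b = (0 − 18·(455/552))/7 = -195/92.
Residuals: -259/184, 53/69, 11/92, 163/552, 119/184, 129/184, -155/138; SSR = 1337/276.

SSR = 4.84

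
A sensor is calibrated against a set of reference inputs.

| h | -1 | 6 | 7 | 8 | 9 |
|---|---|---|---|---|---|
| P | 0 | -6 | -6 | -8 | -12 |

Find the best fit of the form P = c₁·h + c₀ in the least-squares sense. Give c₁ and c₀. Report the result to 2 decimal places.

Setting ∂/∂c₁ … = 0 gives: 231·c₁ + 29·c₀ = -250;  29·c₁ + 5·c₀ = -32.
(Σh·h = 231, Σh = 29, Σ1 = 5, Σh·P = -250, ΣP = -32.)
Eliminating c₀: 5·(row 1) − 29·(row 2) gives 314·c₁ = 5·(-250) − 29·(-32) = -322, so c₁ = -161/157.
Then c₀ = ((-32) − 29·(-161/157))/5 = -71/157.

c₁ = -1.03, c₀ = -0.45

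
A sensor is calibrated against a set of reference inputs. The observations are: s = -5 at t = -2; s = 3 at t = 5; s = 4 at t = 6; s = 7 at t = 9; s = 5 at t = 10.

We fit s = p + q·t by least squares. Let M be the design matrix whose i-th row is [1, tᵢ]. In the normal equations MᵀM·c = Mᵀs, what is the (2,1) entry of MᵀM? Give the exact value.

Row 2 ↔ basis t, column 1 ↔ basis 1, so (MᵀM)_{2,1} = Σᵢ t = (-2)·(1) + (5)·(1) + (6)·(1) + (9)·(1) + (10)·(1) = 28.

28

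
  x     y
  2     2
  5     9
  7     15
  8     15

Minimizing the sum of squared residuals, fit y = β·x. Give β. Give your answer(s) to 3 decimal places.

Sums needed: Σx·x = 142.
For Aᵀy: Σx·y = 274.
AᵀA·[β]ᵀ = Aᵀy becomes [[142]]·[β]ᵀ = [274]ᵀ.
Hence β = 274 / 142 ≈ 1.92958.

β = 1.930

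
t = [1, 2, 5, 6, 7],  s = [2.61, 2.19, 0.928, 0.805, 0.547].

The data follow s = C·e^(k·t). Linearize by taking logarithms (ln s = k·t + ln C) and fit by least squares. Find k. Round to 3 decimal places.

k = -0.259

Let Y = ln s. Fitting Y = k·t + ln C by least squares:
Σt = 21.0000, Σ(t)² = 115.0000, Σln s = 0.8483, Σt·ln s = -3.3711.
Equations: 115.0000·k + 21.0000·ln C = -3.3711;  21.0000·k + 5·ln C = 0.8483.
Solving (det = 134.0000): k = -0.25873, ln C = 1.25633.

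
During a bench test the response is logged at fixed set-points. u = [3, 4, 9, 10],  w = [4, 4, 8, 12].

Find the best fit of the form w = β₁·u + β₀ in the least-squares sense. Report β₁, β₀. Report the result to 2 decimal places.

The normal system XᵀX·[β₁, β₀]ᵀ = Xᵀw is [[206, 26]; [26, 4]]·[β₁, β₀]ᵀ = [220, 28]ᵀ.
Determinant 206·4 − 26² = 148.
β₁ = (220·4 − 26·28)/148 = 38/37; β₀ = (206·28 − 26·220)/148 = 12/37.

β₁ = 1.03, β₀ = 0.32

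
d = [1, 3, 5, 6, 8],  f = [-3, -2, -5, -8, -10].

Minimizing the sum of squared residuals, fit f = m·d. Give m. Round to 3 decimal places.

Normal-equation sums: Σd·d = 135.
Right-hand side: Σd·f = -162.
So AᵀA·[m]ᵀ = Aᵀf: [[135]]·[m]ᵀ = [-162]ᵀ.
m = (-162)/135 = -1.2.

m = -1.200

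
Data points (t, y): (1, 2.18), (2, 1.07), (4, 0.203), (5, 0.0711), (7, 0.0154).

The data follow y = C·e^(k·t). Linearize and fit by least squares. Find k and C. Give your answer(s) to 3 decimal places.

k = -0.840, C = 5.359

Linearized form: ln y = k·t + ln C. From the 5 transformed points,
Σt = 19.0000, Σ(t)² = 95.0000, Σln y = -7.5646, Σt·ln y = -47.8956.
Normal system: [[95.0000, 19.0000]; [19.0000, 5]]·[k, ln C]ᵀ = [-47.8956, -7.5646]ᵀ.
Slope k = (n·Σt·ln y − Σt·Σln y)/(n·Σ(t)² − (Σt)²) = (5·-47.8956 − 19.0000·-7.5646)/114.0000 = -0.83991; ln C = (Σln y − k·Σt)/n = 1.67875, so C = exp(1.67875) = 5.35885.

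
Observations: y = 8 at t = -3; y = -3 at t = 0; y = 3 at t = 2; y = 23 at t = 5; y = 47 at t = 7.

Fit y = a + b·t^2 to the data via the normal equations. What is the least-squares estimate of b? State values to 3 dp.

From the data, Σ1 = 5, Σt^2 = 87, Σt^2·t^2 = 3123.
Moment sums: Σy = 78, Σt^2·y = 2962.
Δ = 5·3123 − 87² = 8046.
a = (78·3123 − 87·2962)/8046 = -2350/1341; b = (5·2962 − 87·78)/8046 = 4012/4023.

b = 0.997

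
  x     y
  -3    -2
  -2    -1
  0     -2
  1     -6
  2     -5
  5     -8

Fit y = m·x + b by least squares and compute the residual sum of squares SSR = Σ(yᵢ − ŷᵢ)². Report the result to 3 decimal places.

The normal system MᵀM·[m, b]ᵀ = Mᵀy is [[43, 3]; [3, 6]]·[m, b]ᵀ = [-48, -24]ᵀ.
Determinant 43·6 − 3² = 249.
m = ((-48)·6 − 3·(-24))/249 = -72/83; b = (43·(-24) − 3·(-48))/249 = -296/83.
Residuals: -86/83, 69/83, 130/83, -130/83, 25/83, -8/83; SSR = 562/83.

SSR = 6.771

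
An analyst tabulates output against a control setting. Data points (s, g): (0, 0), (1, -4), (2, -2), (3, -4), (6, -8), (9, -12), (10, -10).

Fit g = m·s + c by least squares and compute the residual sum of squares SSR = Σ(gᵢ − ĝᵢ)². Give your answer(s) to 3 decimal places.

SSR = 11.146

From the data, Σs·s = 231, Σs = 31, Σ1 = 7.
And Σs·g = -276, Σg = -40.
AᵀA·[m, c]ᵀ = Aᵀg becomes [[231, 31]; [31, 7]]·[m, c]ᵀ = [-276, -40]ᵀ.
Determinant 231·7 − 31² = 656.
m = ((-276)·7 − 31·(-40))/656 = -173/164; c = (231·(-40) − 31·(-276))/656 = -171/164.
Residuals: 171/164, -78/41, 189/164, 17/82, -103/164, -60/41, 261/164; SSR = 457/41.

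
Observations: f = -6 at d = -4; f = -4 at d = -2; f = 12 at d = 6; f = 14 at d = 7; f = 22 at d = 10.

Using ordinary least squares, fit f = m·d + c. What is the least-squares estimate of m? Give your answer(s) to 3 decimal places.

Sums needed: Σd·d = 205, Σd = 17, Σ1 = 5.
And Σd·f = 422, Σf = 38.
Determinant 205·5 − 17² = 736.
m = (422·5 − 17·38)/736 = 183/92; c = (205·38 − 17·422)/736 = 77/92.

m = 1.989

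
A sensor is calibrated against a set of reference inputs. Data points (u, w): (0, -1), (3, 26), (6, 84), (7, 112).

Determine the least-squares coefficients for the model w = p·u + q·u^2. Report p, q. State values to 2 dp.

p = 3.03, q = 1.84

Normal-equation sums: Σu·u = 94, Σu·u^2 = 586, Σu^2·u^2 = 3778.
Right-hand side: Σu·w = 1366, Σu^2·w = 8746.
MᵀM·[p, q]ᵀ = Mᵀw becomes [[94, 586]; [586, 3778]]·[p, q]ᵀ = [1366, 8746]ᵀ.
Eliminating q: 3778·(row 1) − 586·(row 2) gives 11736·p = 3778·1366 − 586·8746 = 35592, so p = 1483/489.
Then q = (8746 − 586·(1483/489))/3778 = 902/489.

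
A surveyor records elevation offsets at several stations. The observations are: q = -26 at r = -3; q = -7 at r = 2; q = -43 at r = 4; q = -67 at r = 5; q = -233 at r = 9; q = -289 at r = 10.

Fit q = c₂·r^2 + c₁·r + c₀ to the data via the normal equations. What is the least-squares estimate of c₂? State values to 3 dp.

Compute the Gram sums: Σr^2·r^2 = 17539, Σr^2·r = 1899, Σr^2 = 235, Σr·r = 235, Σr = 27, Σ1 = 6.
Moment sums: Σr^2·q = -50398, Σr·q = -5430, Σq = -665.
Row-reducing yields c₂ = -534611/178411, c₁ = 132144/178411, c₀ = 570397/178411.

c₂ = -2.997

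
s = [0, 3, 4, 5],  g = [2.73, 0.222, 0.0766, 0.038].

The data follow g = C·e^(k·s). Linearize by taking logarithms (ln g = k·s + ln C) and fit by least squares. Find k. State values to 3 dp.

With ln gᵢ as the transformed response and sᵢ as the regressor:
Σs = 12.0000, Σ(s)² = 50.0000, Σln g = -6.3401, Σs·ln g = -31.1427.
Equations: 50.0000·k + 12.0000·ln C = -31.1427;  12.0000·k + 4·ln C = -6.3401.
Solving (det = 56.0000): k = -0.86589, ln C = 1.01263.

k = -0.866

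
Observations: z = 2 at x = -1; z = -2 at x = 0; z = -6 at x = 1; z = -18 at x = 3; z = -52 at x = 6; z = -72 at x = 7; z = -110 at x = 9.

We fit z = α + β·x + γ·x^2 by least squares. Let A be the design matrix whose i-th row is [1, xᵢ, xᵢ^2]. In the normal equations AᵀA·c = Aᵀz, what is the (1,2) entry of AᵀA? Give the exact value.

25

Row 1 ↔ basis 1, column 2 ↔ basis x, so (AᵀA)_{1,2} = Σᵢ x = (1)·(-1) + (1)·(0) + (1)·(1) + (1)·(3) + (1)·(6) + (1)·(7) + (1)·(9) = 25.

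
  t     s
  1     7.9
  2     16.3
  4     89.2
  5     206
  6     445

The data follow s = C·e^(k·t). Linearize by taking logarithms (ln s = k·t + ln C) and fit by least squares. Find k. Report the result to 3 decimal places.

k = 0.817

With ln sᵢ as the transformed response and tᵢ as the regressor:
Σt = 18.0000, Σ(t)² = 82.0000, Σln s = 20.7749, Σt·ln s = 88.8405.
Equations: 82.0000·k + 18.0000·ln C = 88.8405;  18.0000·k + 5·ln C = 20.7749.
Solving (det = 86.0000): k = 0.81692, ln C = 1.21405.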